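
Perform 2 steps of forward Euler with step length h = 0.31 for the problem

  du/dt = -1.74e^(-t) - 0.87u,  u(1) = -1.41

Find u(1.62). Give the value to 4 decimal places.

Euler: u_{n+1} = u_n + h·f(t_n, u_n).
t=1.000000, u=-1.410000: f=0.586590 → u ← -1.410000 + 0.31·0.586590 = -1.228157
t=1.310000, u=-1.228157: f=0.599010 → u ← -1.228157 + 0.31·0.599010 = -1.042464
u(1.62) ≈ -1.0425

-1.0425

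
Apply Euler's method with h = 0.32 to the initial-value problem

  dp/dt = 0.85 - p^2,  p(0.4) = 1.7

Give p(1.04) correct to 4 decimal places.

Euler: p_{n+1} = p_n + h·f(t_n, p_n).
t=0.400000, p=1.700000: f=-2.040000 → p ← 1.700000 + 0.32·(-2.040000) = 1.047200
t=0.720000, p=1.047200: f=-0.246628 → p ← 1.047200 + 0.32·(-0.246628) = 0.968279
p(1.04) ≈ 0.9683

0.9683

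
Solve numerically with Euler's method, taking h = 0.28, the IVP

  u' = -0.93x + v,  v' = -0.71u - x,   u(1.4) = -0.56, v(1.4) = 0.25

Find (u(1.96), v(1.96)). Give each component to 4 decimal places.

Euler on (u,v): u_{n+1} = u_n + h·u', v_{n+1} = v_n + h·v'.
1.400000: (-0.560000, 0.250000); f=(-1.052000, -1.002400) → (-0.854560, -0.030672)
1.680000: (-0.854560, -0.030672); f=(-1.593072, -1.073262) → (-1.300620, -0.331185)
(u(1.96), v(1.96)) ≈ (-1.3006, -0.3312)

-1.3006, -0.3312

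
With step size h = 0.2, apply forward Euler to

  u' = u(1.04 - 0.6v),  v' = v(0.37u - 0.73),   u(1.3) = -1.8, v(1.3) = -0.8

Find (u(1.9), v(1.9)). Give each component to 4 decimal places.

-3.7625, -0.2480

Euler on (u,v): u_{n+1} = u_n + h·u', v_{n+1} = v_n + h·v'.
1.300000: (-1.800000, -0.800000); f=(-2.736000, 1.116800) → (-2.347200, -0.576640)
1.500000: (-2.347200, -0.576640); f=(-3.253182, 0.921738) → (-2.997836, -0.392292)
1.700000: (-2.997836, -0.392292); f=(-3.823367, 0.721504) → (-3.762510, -0.247992)
(u(1.9), v(1.9)) ≈ (-3.7625, -0.2480)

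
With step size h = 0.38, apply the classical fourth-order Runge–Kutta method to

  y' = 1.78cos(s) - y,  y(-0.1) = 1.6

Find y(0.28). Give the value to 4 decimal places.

RK4: k1 = f(s_n, y_n); k2 = f(s_n + h/2, y_n + (h/2)·k1); k3 = f(s_n + h/2, y_n + (h/2)·k2); k4 = f(s_n + h, y_n + h·k3); y_{n+1} = y_n + (h/6)·(k1 + 2k2 + 2k3 + k4).
s=-0.100000, y=1.600000:
  k1 = f(-0.100000, 1.600000) = 0.171107
  k2 = f(0.090000, 1.632510) = 0.140285
  k3 = f(0.090000, 1.626654) = 0.146142
  k4 = f(0.280000, 1.655534) = 0.055145
  y ← 1.600000 + (0.38/6)·(k1 + 2k2 + 2k3 + k4) = 1.650610
y(0.28) ≈ 1.6506

1.6506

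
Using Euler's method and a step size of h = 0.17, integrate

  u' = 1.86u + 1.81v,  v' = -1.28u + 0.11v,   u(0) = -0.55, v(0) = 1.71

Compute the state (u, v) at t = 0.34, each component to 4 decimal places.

Euler on (u,v): u_{n+1} = u_n + h·u', v_{n+1} = v_n + h·v'.
0.000000: (-0.550000, 1.710000); f=(2.072100, 0.892100) → (-0.197743, 1.861657)
0.170000: (-0.197743, 1.861657); f=(3.001797, 0.457893) → (0.312563, 1.939499)
(u(0.34), v(0.34)) ≈ (0.3126, 1.9395)

0.3126, 1.9395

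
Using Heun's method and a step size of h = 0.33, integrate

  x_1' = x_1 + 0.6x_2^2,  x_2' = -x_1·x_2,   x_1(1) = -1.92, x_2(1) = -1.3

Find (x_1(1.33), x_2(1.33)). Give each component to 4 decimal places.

-1.9891, -2.4894

Heun on (x_1,x_2): k1 = f(t_n, state_n); k2 = f(t_n + h, state_n + h·k1); state_{n+1} = state_n + (h/2)·(k1 + k2).
1.000000: (-1.920000, -1.300000)
  k1 = (-0.906000, -2.496000)
  predictor → (-2.218980, -2.123680)
  k2 = (0.487030, -4.712403)
  → (-1.989130, -2.489387)
(x_1(1.33), x_2(1.33)) ≈ (-1.9891, -2.4894)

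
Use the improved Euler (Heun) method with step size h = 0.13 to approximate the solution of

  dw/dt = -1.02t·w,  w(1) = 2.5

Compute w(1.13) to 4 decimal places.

2.1718

Heun: k1 = f(t_n, w_n); k2 = f(t_n + h, w_n + h·k1); w_{n+1} = w_n + (h/2)·(k1 + k2).
t=1.000000, w=2.500000:
  k1 = f(1.000000, 2.500000) = -2.550000
  k2 = f(1.130000, 2.168500) = -2.499413
  w ← 2.500000 + (0.13/2)·(-2.550000 + (-2.499413)) = 2.171788
w(1.13) ≈ 2.1718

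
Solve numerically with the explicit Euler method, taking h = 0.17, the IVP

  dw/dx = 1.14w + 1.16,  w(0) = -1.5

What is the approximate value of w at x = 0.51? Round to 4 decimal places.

Euler: w_{n+1} = w_n + h·f(x_n, w_n).
x=0.000000, w=-1.500000: f=-0.550000 → w ← -1.500000 + 0.17·(-0.550000) = -1.593500
x=0.170000, w=-1.593500: f=-0.656590 → w ← -1.593500 + 0.17·(-0.656590) = -1.705120
x=0.340000, w=-1.705120: f=-0.783837 → w ← -1.705120 + 0.17·(-0.783837) = -1.838373
w(0.51) ≈ -1.8384

-1.8384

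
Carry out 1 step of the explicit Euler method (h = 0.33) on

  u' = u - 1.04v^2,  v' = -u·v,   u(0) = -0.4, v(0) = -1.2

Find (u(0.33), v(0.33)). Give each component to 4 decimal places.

Euler on (u,v): u_{n+1} = u_n + h·u', v_{n+1} = v_n + h·v'.
0.000000: (-0.400000, -1.200000); f=(-1.897600, -0.480000) → (-1.026208, -1.358400)
(u(0.33), v(0.33)) ≈ (-1.0262, -1.3584)

-1.0262, -1.3584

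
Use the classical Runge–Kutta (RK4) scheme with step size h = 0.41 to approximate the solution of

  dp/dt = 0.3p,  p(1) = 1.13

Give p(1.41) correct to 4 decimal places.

RK4: k1 = f(t_n, p_n); k2 = f(t_n + h/2, p_n + (h/2)·k1); k3 = f(t_n + h/2, p_n + (h/2)·k2); k4 = f(t_n + h, p_n + h·k3); p_{n+1} = p_n + (h/6)·(k1 + 2k2 + 2k3 + k4).
t=1.000000, p=1.130000:
  k1 = f(1.000000, 1.130000) = 0.339000
  k2 = f(1.205000, 1.199495) = 0.359848
  k3 = f(1.205000, 1.203769) = 0.361131
  k4 = f(1.410000, 1.278064) = 0.383419
  p ← 1.130000 + (0.41/6)·(k1 + 2k2 + 2k3 + k4) = 1.277899
p(1.41) ≈ 1.2779

1.2779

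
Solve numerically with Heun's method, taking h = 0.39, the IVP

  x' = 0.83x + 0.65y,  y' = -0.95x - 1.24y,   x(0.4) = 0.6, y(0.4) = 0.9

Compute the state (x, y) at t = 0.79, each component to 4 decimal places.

Heun on (x,y): k1 = f(t_n, state_n); k2 = f(t_n + h, state_n + h·k1); state_{n+1} = state_n + (h/2)·(k1 + k2).
0.400000: (0.600000, 0.900000)
  k1 = (1.083000, -1.686000)
  predictor → (1.022370, 0.242460)
  k2 = (1.006166, -1.271902)
  → (1.007387, 0.323209)
(x(0.79), y(0.79)) ≈ (1.0074, 0.3232)

1.0074, 0.3232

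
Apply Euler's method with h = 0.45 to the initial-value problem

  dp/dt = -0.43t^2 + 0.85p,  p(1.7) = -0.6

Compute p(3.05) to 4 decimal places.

-5.1989

Euler: p_{n+1} = p_n + h·f(t_n, p_n).
t=1.700000, p=-0.600000: f=-1.752700 → p ← -0.600000 + 0.45·(-1.752700) = -1.388715
t=2.150000, p=-1.388715: f=-3.168083 → p ← -1.388715 + 0.45·(-3.168083) = -2.814352
t=2.600000, p=-2.814352: f=-5.298999 → p ← -2.814352 + 0.45·(-5.298999) = -5.198902
p(3.05) ≈ -5.1989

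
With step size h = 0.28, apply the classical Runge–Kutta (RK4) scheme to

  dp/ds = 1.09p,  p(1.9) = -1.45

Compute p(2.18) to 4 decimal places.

-1.9675

RK4: k1 = f(s_n, p_n); k2 = f(s_n + h/2, p_n + (h/2)·k1); k3 = f(s_n + h/2, p_n + (h/2)·k2); k4 = f(s_n + h, p_n + h·k3); p_{n+1} = p_n + (h/6)·(k1 + 2k2 + 2k3 + k4).
s=1.900000, p=-1.450000:
  k1 = f(1.900000, -1.450000) = -1.580500
  k2 = f(2.040000, -1.671270) = -1.821684
  k3 = f(2.040000, -1.705036) = -1.858489
  k4 = f(2.180000, -1.970377) = -2.147711
  p ← -1.450000 + (0.28/6)·(k1 + 2k2 + 2k3 + k4) = -1.967466
p(2.18) ≈ -1.9675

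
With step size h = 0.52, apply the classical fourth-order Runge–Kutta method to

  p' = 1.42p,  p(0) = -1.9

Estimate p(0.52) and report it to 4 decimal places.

-3.9720

RK4: k1 = f(x_n, p_n); k2 = f(x_n + h/2, p_n + (h/2)·k1); k3 = f(x_n + h/2, p_n + (h/2)·k2); k4 = f(x_n + h, p_n + h·k3); p_{n+1} = p_n + (h/6)·(k1 + 2k2 + 2k3 + k4).
x=0.000000, p=-1.900000:
  k1 = f(0.000000, -1.900000) = -2.698000
  k2 = f(0.260000, -2.601480) = -3.694102
  k3 = f(0.260000, -2.860466) = -4.061862
  k4 = f(0.520000, -4.012168) = -5.697279
  p ← -1.900000 + (0.52/6)·(k1 + 2k2 + 2k3 + k4) = -3.971958
p(0.52) ≈ -3.9720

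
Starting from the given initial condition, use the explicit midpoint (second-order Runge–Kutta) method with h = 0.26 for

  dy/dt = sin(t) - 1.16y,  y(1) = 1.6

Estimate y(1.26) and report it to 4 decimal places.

1.3924

Midpoint: k1 = f(t_n, y_n); k2 = f(t_n + h/2, y_n + (h/2)·k1); y_{n+1} = y_n + h·k2.
t=1.000000, y=1.600000:
  k1 = f(1.000000, 1.600000) = -1.014529
  k2 = f(1.130000, 1.468111) = -0.798597
  y ← 1.600000 + 0.26·(-0.798597) = 1.392365
y(1.26) ≈ 1.3924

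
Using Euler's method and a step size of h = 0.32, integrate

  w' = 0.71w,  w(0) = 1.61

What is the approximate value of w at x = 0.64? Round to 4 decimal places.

Euler: w_{n+1} = w_n + h·f(x_n, w_n).
x=0.000000, w=1.610000: f=1.143100 → w ← 1.610000 + 0.32·1.143100 = 1.975792
x=0.320000, w=1.975792: f=1.402812 → w ← 1.975792 + 0.32·1.402812 = 2.424692
w(0.64) ≈ 2.4247

2.4247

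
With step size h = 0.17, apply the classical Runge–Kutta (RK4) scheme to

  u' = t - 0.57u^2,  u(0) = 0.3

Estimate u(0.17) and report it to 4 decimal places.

RK4: k1 = f(t_n, u_n); k2 = f(t_n + h/2, u_n + (h/2)·k1); k3 = f(t_n + h/2, u_n + (h/2)·k2); k4 = f(t_n + h, u_n + h·k3); u_{n+1} = u_n + (h/6)·(k1 + 2k2 + 2k3 + k4).
t=0.000000, u=0.300000:
  k1 = f(0.000000, 0.300000) = -0.051300
  k2 = f(0.085000, 0.295639) = 0.035180
  k3 = f(0.085000, 0.302990) = 0.032672
  k4 = f(0.170000, 0.305554) = 0.116783
  u ← 0.300000 + (0.17/6)·(k1 + 2k2 + 2k3 + k4) = 0.305700
u(0.17) ≈ 0.3057

0.3057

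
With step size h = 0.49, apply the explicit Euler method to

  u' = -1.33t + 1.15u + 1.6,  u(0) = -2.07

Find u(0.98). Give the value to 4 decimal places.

-3.3697

Euler: u_{n+1} = u_n + h·f(t_n, u_n).
t=0.000000, u=-2.070000: f=-0.780500 → u ← -2.070000 + 0.49·(-0.780500) = -2.452445
t=0.490000, u=-2.452445: f=-1.872012 → u ← -2.452445 + 0.49·(-1.872012) = -3.369731
u(0.98) ≈ -3.3697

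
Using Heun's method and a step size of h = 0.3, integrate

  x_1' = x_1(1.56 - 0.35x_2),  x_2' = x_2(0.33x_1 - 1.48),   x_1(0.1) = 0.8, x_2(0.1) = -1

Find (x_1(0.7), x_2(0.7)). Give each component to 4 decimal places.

2.2844, -0.5473

Heun on (x_1,x_2): k1 = f(t_n, state_n); k2 = f(t_n + h, state_n + h·k1); state_{n+1} = state_n + (h/2)·(k1 + k2).
0.100000: (0.800000, -1.000000)
  k1 = (1.528000, 1.216000)
  predictor → (1.258400, -0.635200)
  k2 = (2.242871, 0.676315)
  → (1.365631, -0.716153)
0.400000: (1.365631, -0.716153)
  k1 = (2.472684, 0.737166)
  predictor → (2.107436, -0.495003)
  k2 = (3.652715, 0.388353)
  → (2.284441, -0.547325)
(x_1(0.7), x_2(0.7)) ≈ (2.2844, -0.5473)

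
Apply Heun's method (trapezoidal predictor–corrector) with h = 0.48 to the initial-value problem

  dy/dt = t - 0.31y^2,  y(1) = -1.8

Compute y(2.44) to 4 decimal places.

-0.2930

Heun: k1 = f(t_n, y_n); k2 = f(t_n + h, y_n + h·k1); y_{n+1} = y_n + (h/2)·(k1 + k2).
t=1.000000, y=-1.800000:
  k1 = f(1.000000, -1.800000) = -0.004400
  k2 = f(1.480000, -1.802112) = 0.473242
  y ← -1.800000 + (0.48/2)·(-0.004400 + 0.473242) = -1.687478
t=1.480000, y=-1.687478:
  k1 = f(1.480000, -1.687478) = 0.597250
  k2 = f(1.960000, -1.400798) = 1.351707
  y ← -1.687478 + (0.48/2)·(0.597250 + 1.351707) = -1.219728
t=1.960000, y=-1.219728:
  k1 = f(1.960000, -1.219728) = 1.498801
  k2 = f(2.440000, -0.500304) = 2.362406
  y ← -1.219728 + (0.48/2)·(1.498801 + 2.362406) = -0.293039
y(2.44) ≈ -0.2930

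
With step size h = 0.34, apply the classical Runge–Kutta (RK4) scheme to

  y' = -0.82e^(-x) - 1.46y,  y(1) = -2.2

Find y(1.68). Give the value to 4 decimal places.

-0.9050

RK4: k1 = f(x_n, y_n); k2 = f(x_n + h/2, y_n + (h/2)·k1); k3 = f(x_n + h/2, y_n + (h/2)·k2); k4 = f(x_n + h, y_n + h·k3); y_{n+1} = y_n + (h/6)·(k1 + 2k2 + 2k3 + k4).
x=1.000000, y=-2.200000:
  k1 = f(1.000000, -2.200000) = 2.910339
  k2 = f(1.170000, -1.705242) = 2.235153
  k3 = f(1.170000, -1.820024) = 2.402734
  k4 = f(1.340000, -1.383070) = 1.804569
  y ← -2.200000 + (0.34/6)·(k1 + 2k2 + 2k3 + k4) = -1.407195
x=1.340000, y=-1.407195:
  k1 = f(1.340000, -1.407195) = 1.839791
  k2 = f(1.510000, -1.094430) = 1.416722
  k3 = f(1.510000, -1.166352) = 1.521728
  k4 = f(1.680000, -0.889807) = 1.146292
  y ← -1.407195 + (0.34/6)·(k1 + 2k2 + 2k3 + k4) = -0.904959
y(1.68) ≈ -0.9050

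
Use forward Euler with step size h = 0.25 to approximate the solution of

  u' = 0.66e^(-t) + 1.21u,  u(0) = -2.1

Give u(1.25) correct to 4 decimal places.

Euler: u_{n+1} = u_n + h·f(t_n, u_n).
t=0.000000, u=-2.100000: f=-1.881000 → u ← -2.100000 + 0.25·(-1.881000) = -2.570250
t=0.250000, u=-2.570250: f=-2.595994 → u ← -2.570250 + 0.25·(-2.595994) = -3.219248
t=0.500000, u=-3.219248: f=-3.494980 → u ← -3.219248 + 0.25·(-3.494980) = -4.092994
t=0.750000, u=-4.092994: f=-4.640760 → u ← -4.092994 + 0.25·(-4.640760) = -5.253184
t=1.000000, u=-5.253184: f=-6.113552 → u ← -5.253184 + 0.25·(-6.113552) = -6.781572
u(1.25) ≈ -6.7816

-6.7816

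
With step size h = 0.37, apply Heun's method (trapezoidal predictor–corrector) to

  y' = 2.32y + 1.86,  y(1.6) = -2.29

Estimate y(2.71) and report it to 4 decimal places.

-17.2357

Heun: k1 = f(x_n, y_n); k2 = f(x_n + h, y_n + h·k1); y_{n+1} = y_n + (h/2)·(k1 + k2).
x=1.600000, y=-2.290000:
  k1 = f(1.600000, -2.290000) = -3.452800
  k2 = f(1.970000, -3.567536) = -6.416684
  y ← -2.290000 + (0.37/2)·(-3.452800 + (-6.416684)) = -4.115854
x=1.970000, y=-4.115854:
  k1 = f(1.970000, -4.115854) = -7.688782
  k2 = f(2.340000, -6.960704) = -14.288833
  y ← -4.115854 + (0.37/2)·(-7.688782 + (-14.288833)) = -8.181713
x=2.340000, y=-8.181713:
  k1 = f(2.340000, -8.181713) = -17.121575
  k2 = f(2.710000, -14.516696) = -31.818735
  y ← -8.181713 + (0.37/2)·(-17.121575 + (-31.818735)) = -17.235671
y(2.71) ≈ -17.2357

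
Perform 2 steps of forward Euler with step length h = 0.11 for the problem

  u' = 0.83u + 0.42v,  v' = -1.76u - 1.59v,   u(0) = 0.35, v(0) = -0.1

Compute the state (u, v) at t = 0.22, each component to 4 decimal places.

0.4048, -0.1970

Euler on (u,v): u_{n+1} = u_n + h·u', v_{n+1} = v_n + h·v'.
0.000000: (0.350000, -0.100000); f=(0.248500, -0.457000) → (0.377335, -0.150270)
0.110000: (0.377335, -0.150270); f=(0.250075, -0.425180) → (0.404843, -0.197040)
(u(0.22), v(0.22)) ≈ (0.4048, -0.1970)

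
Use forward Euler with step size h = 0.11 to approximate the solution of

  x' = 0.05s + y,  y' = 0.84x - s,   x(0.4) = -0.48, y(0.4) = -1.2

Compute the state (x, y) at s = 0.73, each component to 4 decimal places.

Euler on (x,y): x_{n+1} = x_n + h·x', y_{n+1} = y_n + h·y'.
0.400000: (-0.480000, -1.200000); f=(-1.180000, -0.803200) → (-0.609800, -1.288352)
0.510000: (-0.609800, -1.288352); f=(-1.262852, -1.022232) → (-0.748714, -1.400798)
0.620000: (-0.748714, -1.400798); f=(-1.369798, -1.248920) → (-0.899391, -1.538179)
(x(0.73), y(0.73)) ≈ (-0.8994, -1.5382)

-0.8994, -1.5382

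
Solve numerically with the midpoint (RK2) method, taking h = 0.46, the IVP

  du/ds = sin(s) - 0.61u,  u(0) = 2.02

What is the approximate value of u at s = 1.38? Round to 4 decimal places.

Midpoint: k1 = f(s_n, u_n); k2 = f(s_n + h/2, u_n + (h/2)·k1); u_{n+1} = u_n + h·k2.
s=0.000000, u=2.020000:
  k1 = f(0.000000, 2.020000) = -1.232200
  k2 = f(0.230000, 1.736594) = -0.831345
  u ← 2.020000 + 0.46·(-0.831345) = 1.637581
s=0.460000, u=1.637581:
  k1 = f(0.460000, 1.637581) = -0.554977
  k2 = f(0.690000, 1.509937) = -0.284524
  u ← 1.637581 + 0.46·(-0.284524) = 1.506700
s=0.920000, u=1.506700:
  k1 = f(0.920000, 1.506700) = -0.123486
  k2 = f(1.150000, 1.478299) = 0.011002
  u ← 1.506700 + 0.46·0.011002 = 1.511761
u(1.38) ≈ 1.5118

1.5118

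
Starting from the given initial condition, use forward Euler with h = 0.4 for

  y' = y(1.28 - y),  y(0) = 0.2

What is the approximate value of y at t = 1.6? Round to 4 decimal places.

0.7010

Euler: y_{n+1} = y_n + h·f(t_n, y_n).
t=0.000000, y=0.200000: f=0.216000 → y ← 0.200000 + 0.4·0.216000 = 0.286400
t=0.400000, y=0.286400: f=0.284567 → y ← 0.286400 + 0.4·0.284567 = 0.400227
t=0.800000, y=0.400227: f=0.352109 → y ← 0.400227 + 0.4·0.352109 = 0.541070
t=1.200000, y=0.541070: f=0.399813 → y ← 0.541070 + 0.4·0.399813 = 0.700996
y(1.6) ≈ 0.7010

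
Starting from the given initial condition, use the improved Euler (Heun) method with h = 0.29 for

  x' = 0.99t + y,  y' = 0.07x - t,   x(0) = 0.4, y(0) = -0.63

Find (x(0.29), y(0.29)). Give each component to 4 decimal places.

0.2601, -0.6658

Heun on (x,y): k1 = f(t_n, state_n); k2 = f(t_n + h, state_n + h·k1); state_{n+1} = state_n + (h/2)·(k1 + k2).
0.000000: (0.400000, -0.630000)
  k1 = (-0.630000, 0.028000)
  predictor → (0.217300, -0.621880)
  k2 = (-0.334780, -0.274789)
  → (0.260107, -0.665784)
(x(0.29), y(0.29)) ≈ (0.2601, -0.6658)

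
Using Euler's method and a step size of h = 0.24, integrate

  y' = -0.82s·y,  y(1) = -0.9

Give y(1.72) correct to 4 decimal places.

Euler: y_{n+1} = y_n + h·f(s_n, y_n).
s=1.000000, y=-0.900000: f=0.738000 → y ← -0.900000 + 0.24·0.738000 = -0.722880
s=1.240000, y=-0.722880: f=0.735024 → y ← -0.722880 + 0.24·0.735024 = -0.546474
s=1.480000, y=-0.546474: f=0.663201 → y ← -0.546474 + 0.24·0.663201 = -0.387306
y(1.72) ≈ -0.3873

-0.3873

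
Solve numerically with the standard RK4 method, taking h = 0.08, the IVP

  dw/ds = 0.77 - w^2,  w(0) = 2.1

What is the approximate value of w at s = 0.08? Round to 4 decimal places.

RK4: k1 = f(s_n, w_n); k2 = f(s_n + h/2, w_n + (h/2)·k1); k3 = f(s_n + h/2, w_n + (h/2)·k2); k4 = f(s_n + h, w_n + h·k3); w_{n+1} = w_n + (h/6)·(k1 + 2k2 + 2k3 + k4).
s=0.000000, w=2.100000:
  k1 = f(0.000000, 2.100000) = -3.640000
  k2 = f(0.040000, 1.954400) = -3.049679
  k3 = f(0.040000, 1.978013) = -3.142535
  k4 = f(0.080000, 1.848597) = -2.647312
  w ← 2.100000 + (0.08/6)·(k1 + 2k2 + 2k3 + k4) = 1.851043
w(0.08) ≈ 1.8510

1.8510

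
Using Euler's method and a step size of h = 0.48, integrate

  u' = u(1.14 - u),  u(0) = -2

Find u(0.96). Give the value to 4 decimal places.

-19.8275

Euler: u_{n+1} = u_n + h·f(x_n, u_n).
x=0.000000, u=-2.000000: f=-6.280000 → u ← -2.000000 + 0.48·(-6.280000) = -5.014400
x=0.480000, u=-5.014400: f=-30.860623 → u ← -5.014400 + 0.48·(-30.860623) = -19.827499
u(0.96) ≈ -19.8275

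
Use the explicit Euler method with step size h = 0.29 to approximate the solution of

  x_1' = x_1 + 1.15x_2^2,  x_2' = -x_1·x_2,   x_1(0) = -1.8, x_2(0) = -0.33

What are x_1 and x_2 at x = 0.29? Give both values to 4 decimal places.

Euler on (x_1,x_2): x_1_{n+1} = x_1_n + h·x_1', x_2_{n+1} = x_2_n + h·x_2'.
0.000000: (-1.800000, -0.330000); f=(-1.674765, -0.594000) → (-2.285682, -0.502260)
(x_1(0.29), x_2(0.29)) ≈ (-2.2857, -0.5023)

-2.2857, -0.5023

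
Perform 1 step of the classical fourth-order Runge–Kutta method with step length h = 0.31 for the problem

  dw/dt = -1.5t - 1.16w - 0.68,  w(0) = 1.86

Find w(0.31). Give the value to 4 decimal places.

RK4: k1 = f(t_n, w_n); k2 = f(t_n + h/2, w_n + (h/2)·k1); k3 = f(t_n + h/2, w_n + (h/2)·k2); k4 = f(t_n + h, w_n + h·k3); w_{n+1} = w_n + (h/6)·(k1 + 2k2 + 2k3 + k4).
t=0.000000, w=1.860000:
  k1 = f(0.000000, 1.860000) = -2.837600
  k2 = f(0.155000, 1.420172) = -2.559900
  k3 = f(0.155000, 1.463216) = -2.609830
  k4 = f(0.310000, 1.050953) = -2.364105
  w ← 1.860000 + (0.31/6)·(k1 + 2k2 + 2k3 + k4) = 1.057040
w(0.31) ≈ 1.0570

1.0570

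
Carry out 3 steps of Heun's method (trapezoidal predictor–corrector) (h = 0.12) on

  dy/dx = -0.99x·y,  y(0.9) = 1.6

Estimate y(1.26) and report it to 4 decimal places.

1.0900

Heun: k1 = f(x_n, y_n); k2 = f(x_n + h, y_n + h·k1); y_{n+1} = y_n + (h/2)·(k1 + k2).
x=0.900000, y=1.600000:
  k1 = f(0.900000, 1.600000) = -1.425600
  k2 = f(1.020000, 1.428928) = -1.442931
  y ← 1.600000 + (0.12/2)·(-1.425600 + (-1.442931)) = 1.427888
x=1.020000, y=1.427888:
  k1 = f(1.020000, 1.427888) = -1.441881
  k2 = f(1.140000, 1.254862) = -1.416238
  y ← 1.427888 + (0.12/2)·(-1.441881 + (-1.416238)) = 1.256401
x=1.140000, y=1.256401:
  k1 = f(1.140000, 1.256401) = -1.417974
  k2 = f(1.260000, 1.086244) = -1.354981
  y ← 1.256401 + (0.12/2)·(-1.417974 + (-1.354981)) = 1.090024
y(1.26) ≈ 1.0900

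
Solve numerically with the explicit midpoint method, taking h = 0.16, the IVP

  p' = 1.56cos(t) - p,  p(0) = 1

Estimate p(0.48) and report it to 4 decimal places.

1.1875

Midpoint: k1 = f(t_n, p_n); k2 = f(t_n + h/2, p_n + (h/2)·k1); p_{n+1} = p_n + h·k2.
t=0.000000, p=1.000000:
  k1 = f(0.000000, 1.000000) = 0.560000
  k2 = f(0.080000, 1.044800) = 0.510211
  p ← 1.000000 + 0.16·0.510211 = 1.081634
t=0.160000, p=1.081634:
  k1 = f(0.160000, 1.081634) = 0.458441
  k2 = f(0.240000, 1.118309) = 0.396978
  p ← 1.081634 + 0.16·0.396978 = 1.145150
t=0.320000, p=1.145150:
  k1 = f(0.320000, 1.145150) = 0.335657
  k2 = f(0.400000, 1.172003) = 0.264852
  p ← 1.145150 + 0.16·0.264852 = 1.187527
p(0.48) ≈ 1.1875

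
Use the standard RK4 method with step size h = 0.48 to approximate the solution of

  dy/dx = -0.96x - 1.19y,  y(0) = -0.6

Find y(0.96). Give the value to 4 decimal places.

RK4: k1 = f(x_n, y_n); k2 = f(x_n + h/2, y_n + (h/2)·k1); k3 = f(x_n + h/2, y_n + (h/2)·k2); k4 = f(x_n + h, y_n + h·k3); y_{n+1} = y_n + (h/6)·(k1 + 2k2 + 2k3 + k4).
x=0.000000, y=-0.600000:
  k1 = f(0.000000, -0.600000) = 0.714000
  k2 = f(0.240000, -0.428640) = 0.279682
  k3 = f(0.240000, -0.532876) = 0.403723
  k4 = f(0.480000, -0.406213) = 0.022593
  y ← -0.600000 + (0.48/6)·(k1 + 2k2 + 2k3 + k4) = -0.431728
x=0.480000, y=-0.431728:
  k1 = f(0.480000, -0.431728) = 0.052956
  k2 = f(0.720000, -0.419018) = -0.192568
  k3 = f(0.720000, -0.477944) = -0.122446
  k4 = f(0.960000, -0.490502) = -0.337903
  y ← -0.431728 + (0.48/6)·(k1 + 2k2 + 2k3 + k4) = -0.504926
y(0.96) ≈ -0.5049

-0.5049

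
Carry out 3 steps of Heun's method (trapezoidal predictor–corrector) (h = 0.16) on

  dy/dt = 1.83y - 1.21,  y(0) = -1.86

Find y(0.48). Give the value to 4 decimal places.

-5.3464

Heun: k1 = f(t_n, y_n); k2 = f(t_n + h, y_n + h·k1); y_{n+1} = y_n + (h/2)·(k1 + k2).
t=0.000000, y=-1.860000:
  k1 = f(0.000000, -1.860000) = -4.613800
  k2 = f(0.160000, -2.598208) = -5.964721
  y ← -1.860000 + (0.16/2)·(-4.613800 + (-5.964721)) = -2.706282
t=0.160000, y=-2.706282:
  k1 = f(0.160000, -2.706282) = -6.162495
  k2 = f(0.320000, -3.692281) = -7.966874
  y ← -2.706282 + (0.16/2)·(-6.162495 + (-7.966874)) = -3.836631
t=0.320000, y=-3.836631:
  k1 = f(0.320000, -3.836631) = -8.231035
  k2 = f(0.480000, -5.153597) = -10.641082
  y ← -3.836631 + (0.16/2)·(-8.231035 + (-10.641082)) = -5.346401
y(0.48) ≈ -5.3464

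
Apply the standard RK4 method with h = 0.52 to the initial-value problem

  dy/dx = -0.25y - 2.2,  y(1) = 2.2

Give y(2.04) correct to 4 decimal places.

RK4: k1 = f(x_n, y_n); k2 = f(x_n + h/2, y_n + (h/2)·k1); k3 = f(x_n + h/2, y_n + (h/2)·k2); k4 = f(x_n + h, y_n + h·k3); y_{n+1} = y_n + (h/6)·(k1 + 2k2 + 2k3 + k4).
x=1.000000, y=2.200000:
  k1 = f(1.000000, 2.200000) = -2.750000
  k2 = f(1.260000, 1.485000) = -2.571250
  k3 = f(1.260000, 1.531475) = -2.582869
  k4 = f(1.520000, 0.856908) = -2.414227
  y ← 2.200000 + (0.52/6)·(k1 + 2k2 + 2k3 + k4) = 0.859053
x=1.520000, y=0.859053:
  k1 = f(1.520000, 0.859053) = -2.414763
  k2 = f(1.780000, 0.231215) = -2.257804
  k3 = f(1.780000, 0.272024) = -2.268006
  k4 = f(2.040000, -0.320310) = -2.119922
  y ← 0.859053 + (0.52/6)·(k1 + 2k2 + 2k3 + k4) = -0.318427
y(2.04) ≈ -0.3184

-0.3184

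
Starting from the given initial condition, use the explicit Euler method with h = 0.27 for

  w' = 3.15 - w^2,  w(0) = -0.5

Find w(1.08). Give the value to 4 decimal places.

Euler: w_{n+1} = w_n + h·f(t_n, w_n).
t=0.000000, w=-0.500000: f=2.900000 → w ← -0.500000 + 0.27·2.900000 = 0.283000
t=0.270000, w=0.283000: f=3.069911 → w ← 0.283000 + 0.27·3.069911 = 1.111876
t=0.540000, w=1.111876: f=1.913732 → w ← 1.111876 + 0.27·1.913732 = 1.628584
t=0.810000, w=1.628584: f=0.497716 → w ← 1.628584 + 0.27·0.497716 = 1.762967
w(1.08) ≈ 1.7630

1.7630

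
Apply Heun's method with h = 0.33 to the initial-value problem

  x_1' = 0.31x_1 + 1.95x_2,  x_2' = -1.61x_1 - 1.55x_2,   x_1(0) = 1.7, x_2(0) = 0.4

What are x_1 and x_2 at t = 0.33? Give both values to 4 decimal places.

Heun on (x_1,x_2): k1 = f(t_n, state_n); k2 = f(t_n + h, state_n + h·k1); state_{n+1} = state_n + (h/2)·(k1 + k2).
0.000000: (1.700000, 0.400000)
  k1 = (1.307000, -3.357000)
  predictor → (2.131310, -0.707810)
  k2 = (-0.719523, -2.334304)
  → (1.796934, -0.539065)
(x_1(0.33), x_2(0.33)) ≈ (1.7969, -0.5391)

1.7969, -0.5391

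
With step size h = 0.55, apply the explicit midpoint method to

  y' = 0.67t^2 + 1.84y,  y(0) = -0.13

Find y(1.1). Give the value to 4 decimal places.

-0.4507

Midpoint: k1 = f(t_n, y_n); k2 = f(t_n + h/2, y_n + (h/2)·k1); y_{n+1} = y_n + h·k2.
t=0.000000, y=-0.130000:
  k1 = f(0.000000, -0.130000) = -0.239200
  k2 = f(0.275000, -0.195780) = -0.309566
  y ← -0.130000 + 0.55·(-0.309566) = -0.300262
t=0.550000, y=-0.300262:
  k1 = f(0.550000, -0.300262) = -0.349806
  k2 = f(0.825000, -0.396458) = -0.273464
  y ← -0.300262 + 0.55·(-0.273464) = -0.450667
y(1.1) ≈ -0.4507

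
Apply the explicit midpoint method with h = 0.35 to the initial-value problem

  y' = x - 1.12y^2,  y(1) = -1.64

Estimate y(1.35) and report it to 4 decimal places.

Midpoint: k1 = f(x_n, y_n); k2 = f(x_n + h/2, y_n + (h/2)·k1); y_{n+1} = y_n + h·k2.
x=1.000000, y=-1.640000:
  k1 = f(1.000000, -1.640000) = -2.012352
  k2 = f(1.175000, -1.992162) = -3.269953
  y ← -1.640000 + 0.35·(-3.269953) = -2.784483
y(1.35) ≈ -2.7845

-2.7845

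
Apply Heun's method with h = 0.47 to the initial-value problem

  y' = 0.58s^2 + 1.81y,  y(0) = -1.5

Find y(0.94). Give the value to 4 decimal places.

Heun: k1 = f(s_n, y_n); k2 = f(s_n + h, y_n + h·k1); y_{n+1} = y_n + (h/2)·(k1 + k2).
s=0.000000, y=-1.500000:
  k1 = f(0.000000, -1.500000) = -2.715000
  k2 = f(0.470000, -2.776050) = -4.896528
  y ← -1.500000 + (0.47/2)·(-2.715000 + (-4.896528)) = -3.288709
s=0.470000, y=-3.288709:
  k1 = f(0.470000, -3.288709) = -5.824442
  k2 = f(0.940000, -6.026197) = -10.394928
  y ← -3.288709 + (0.47/2)·(-5.824442 + (-10.394928)) = -7.100261
y(0.94) ≈ -7.1003

-7.1003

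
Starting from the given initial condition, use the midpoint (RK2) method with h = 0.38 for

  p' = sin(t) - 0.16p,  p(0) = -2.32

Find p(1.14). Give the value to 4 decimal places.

Midpoint: k1 = f(t_n, p_n); k2 = f(t_n + h/2, p_n + (h/2)·k1); p_{n+1} = p_n + h·k2.
t=0.000000, p=-2.320000:
  k1 = f(0.000000, -2.320000) = 0.371200
  k2 = f(0.190000, -2.249472) = 0.548774
  p ← -2.320000 + 0.38·0.548774 = -2.111466
t=0.380000, p=-2.111466:
  k1 = f(0.380000, -2.111466) = 0.708755
  k2 = f(0.570000, -1.976802) = 0.855920
  p ← -2.111466 + 0.38·0.855920 = -1.786216
t=0.760000, p=-1.786216:
  k1 = f(0.760000, -1.786216) = 0.974716
  k2 = f(0.950000, -1.601020) = 1.069579
  p ← -1.786216 + 0.38·1.069579 = -1.379776
p(1.14) ≈ -1.3798

-1.3798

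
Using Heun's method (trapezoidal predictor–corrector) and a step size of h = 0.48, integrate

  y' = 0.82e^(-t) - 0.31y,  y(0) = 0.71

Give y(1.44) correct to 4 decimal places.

Heun: k1 = f(t_n, y_n); k2 = f(t_n + h, y_n + h·k1); y_{n+1} = y_n + (h/2)·(k1 + k2).
t=0.000000, y=0.710000:
  k1 = f(0.000000, 0.710000) = 0.599900
  k2 = f(0.480000, 0.997952) = 0.198037
  y ← 0.710000 + (0.48/2)·(0.599900 + 0.198037) = 0.901505
t=0.480000, y=0.901505:
  k1 = f(0.480000, 0.901505) = 0.227936
  k2 = f(0.960000, 1.010914) = 0.000589
  y ← 0.901505 + (0.48/2)·(0.227936 + 0.000589) = 0.956351
t=0.960000, y=0.956351:
  k1 = f(0.960000, 0.956351) = 0.017503
  k2 = f(1.440000, 0.964752) = -0.104793
  y ← 0.956351 + (0.48/2)·(0.017503 + (-0.104793)) = 0.935401
y(1.44) ≈ 0.9354

0.9354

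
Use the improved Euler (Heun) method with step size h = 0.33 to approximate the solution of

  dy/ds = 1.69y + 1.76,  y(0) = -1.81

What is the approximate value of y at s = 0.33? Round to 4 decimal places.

-2.3582

Heun: k1 = f(s_n, y_n); k2 = f(s_n + h, y_n + h·k1); y_{n+1} = y_n + (h/2)·(k1 + k2).
s=0.000000, y=-1.810000:
  k1 = f(0.000000, -1.810000) = -1.298900
  k2 = f(0.330000, -2.238637) = -2.023297
  y ← -1.810000 + (0.33/2)·(-1.298900 + (-2.023297)) = -2.358162
y(0.33) ≈ -2.3582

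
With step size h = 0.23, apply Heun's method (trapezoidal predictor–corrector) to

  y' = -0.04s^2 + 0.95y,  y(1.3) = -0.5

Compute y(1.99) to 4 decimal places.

-1.0596

Heun: k1 = f(s_n, y_n); k2 = f(s_n + h, y_n + h·k1); y_{n+1} = y_n + (h/2)·(k1 + k2).
s=1.300000, y=-0.500000:
  k1 = f(1.300000, -0.500000) = -0.542600
  k2 = f(1.530000, -0.624798) = -0.687194
  y ← -0.500000 + (0.23/2)·(-0.542600 + (-0.687194)) = -0.641426
s=1.530000, y=-0.641426:
  k1 = f(1.530000, -0.641426) = -0.702991
  k2 = f(1.760000, -0.803114) = -0.886863
  y ← -0.641426 + (0.23/2)·(-0.702991 + (-0.886863)) = -0.824259
s=1.760000, y=-0.824259:
  k1 = f(1.760000, -0.824259) = -0.906951
  k2 = f(1.990000, -1.032858) = -1.139619
  y ← -0.824259 + (0.23/2)·(-0.906951 + (-1.139619)) = -1.059615
y(1.99) ≈ -1.0596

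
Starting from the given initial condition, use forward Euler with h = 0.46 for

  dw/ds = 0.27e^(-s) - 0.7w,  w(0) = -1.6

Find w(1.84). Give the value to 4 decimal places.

Euler: w_{n+1} = w_n + h·f(s_n, w_n).
s=0.000000, w=-1.600000: f=1.390000 → w ← -1.600000 + 0.46·1.390000 = -0.960600
s=0.460000, w=-0.960600: f=0.842867 → w ← -0.960600 + 0.46·0.842867 = -0.572881
s=0.920000, w=-0.572881: f=0.508617 → w ← -0.572881 + 0.46·0.508617 = -0.338918
s=1.380000, w=-0.338918: f=0.305168 → w ← -0.338918 + 0.46·0.305168 = -0.198540
w(1.84) ≈ -0.1985

-0.1985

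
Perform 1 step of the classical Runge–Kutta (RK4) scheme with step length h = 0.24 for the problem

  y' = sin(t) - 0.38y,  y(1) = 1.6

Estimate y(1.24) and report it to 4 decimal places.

RK4: k1 = f(t_n, y_n); k2 = f(t_n + h/2, y_n + (h/2)·k1); k3 = f(t_n + h/2, y_n + (h/2)·k2); k4 = f(t_n + h, y_n + h·k3); y_{n+1} = y_n + (h/6)·(k1 + 2k2 + 2k3 + k4).
t=1.000000, y=1.600000:
  k1 = f(1.000000, 1.600000) = 0.233471
  k2 = f(1.120000, 1.628017) = 0.281454
  k3 = f(1.120000, 1.633774) = 0.279266
  k4 = f(1.240000, 1.667024) = 0.312315
  y ← 1.600000 + (0.24/6)·(k1 + 2k2 + 2k3 + k4) = 1.666689
y(1.24) ≈ 1.6667

1.6667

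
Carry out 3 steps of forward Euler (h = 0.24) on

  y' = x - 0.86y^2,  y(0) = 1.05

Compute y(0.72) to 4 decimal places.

Euler: y_{n+1} = y_n + h·f(x_n, y_n).
x=0.000000, y=1.050000: f=-0.948150 → y ← 1.050000 + 0.24·(-0.948150) = 0.822444
x=0.240000, y=0.822444: f=-0.341716 → y ← 0.822444 + 0.24·(-0.341716) = 0.740432
x=0.480000, y=0.740432: f=0.008514 → y ← 0.740432 + 0.24·0.008514 = 0.742475
y(0.72) ≈ 0.7425

0.7425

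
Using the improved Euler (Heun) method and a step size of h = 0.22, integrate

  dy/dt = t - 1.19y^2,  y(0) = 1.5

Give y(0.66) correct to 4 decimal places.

0.8583

Heun: k1 = f(t_n, y_n); k2 = f(t_n + h, y_n + h·k1); y_{n+1} = y_n + (h/2)·(k1 + k2).
t=0.000000, y=1.500000:
  k1 = f(0.000000, 1.500000) = -2.677500
  k2 = f(0.220000, 0.910950) = -0.767498
  y ← 1.500000 + (0.22/2)·(-2.677500 + (-0.767498)) = 1.121050
t=0.220000, y=1.121050:
  k1 = f(0.220000, 1.121050) = -1.275537
  k2 = f(0.440000, 0.840432) = -0.400528
  y ← 1.121050 + (0.22/2)·(-1.275537 + (-0.400528)) = 0.936683
t=0.440000, y=0.936683:
  k1 = f(0.440000, 0.936683) = -0.604077
  k2 = f(0.660000, 0.803786) = -0.108826
  y ← 0.936683 + (0.22/2)·(-0.604077 + (-0.108826)) = 0.858264
y(0.66) ≈ 0.8583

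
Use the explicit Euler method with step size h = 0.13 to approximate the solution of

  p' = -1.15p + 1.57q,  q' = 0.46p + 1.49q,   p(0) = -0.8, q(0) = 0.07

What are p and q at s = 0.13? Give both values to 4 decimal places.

Euler on (p,q): p_{n+1} = p_n + h·p', q_{n+1} = q_n + h·q'.
0.000000: (-0.800000, 0.070000); f=(1.029900, -0.263700) → (-0.666113, 0.035719)
(p(0.13), q(0.13)) ≈ (-0.6661, 0.0357)

-0.6661, 0.0357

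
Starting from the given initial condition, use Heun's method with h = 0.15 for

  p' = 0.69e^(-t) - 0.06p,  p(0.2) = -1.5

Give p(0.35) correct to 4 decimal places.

Heun: k1 = f(t_n, p_n); k2 = f(t_n + h, p_n + h·k1); p_{n+1} = p_n + (h/2)·(k1 + k2).
t=0.200000, p=-1.500000:
  k1 = f(0.200000, -1.500000) = 0.654924
  k2 = f(0.350000, -1.401761) = 0.570340
  p ← -1.500000 + (0.15/2)·(0.654924 + 0.570340) = -1.408105
p(0.35) ≈ -1.4081

-1.4081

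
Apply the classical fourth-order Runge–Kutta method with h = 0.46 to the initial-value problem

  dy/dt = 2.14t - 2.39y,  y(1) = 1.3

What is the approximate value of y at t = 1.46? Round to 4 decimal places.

RK4: k1 = f(t_n, y_n); k2 = f(t_n + h/2, y_n + (h/2)·k1); k3 = f(t_n + h/2, y_n + (h/2)·k2); k4 = f(t_n + h, y_n + h·k3); y_{n+1} = y_n + (h/6)·(k1 + 2k2 + 2k3 + k4).
t=1.000000, y=1.300000:
  k1 = f(1.000000, 1.300000) = -0.967000
  k2 = f(1.230000, 1.077590) = 0.056760
  k3 = f(1.230000, 1.313055) = -0.506001
  k4 = f(1.460000, 1.067240) = 0.573697
  y ← 1.300000 + (0.46/6)·(k1 + 2k2 + 2k3 + k4) = 1.200963
y(1.46) ≈ 1.2010

1.2010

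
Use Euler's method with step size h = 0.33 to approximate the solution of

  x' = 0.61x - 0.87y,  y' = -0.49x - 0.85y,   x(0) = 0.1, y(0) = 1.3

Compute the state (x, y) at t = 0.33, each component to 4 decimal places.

-0.2531, 0.9192

Euler on (x,y): x_{n+1} = x_n + h·x', y_{n+1} = y_n + h·y'.
0.000000: (0.100000, 1.300000); f=(-1.070000, -1.154000) → (-0.253100, 0.919180)
(x(0.33), y(0.33)) ≈ (-0.2531, 0.9192)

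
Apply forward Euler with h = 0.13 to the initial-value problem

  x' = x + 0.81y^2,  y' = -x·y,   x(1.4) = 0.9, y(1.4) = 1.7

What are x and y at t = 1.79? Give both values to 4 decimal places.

Euler on (x,y): x_{n+1} = x_n + h·x', y_{n+1} = y_n + h·y'.
1.400000: (0.900000, 1.700000); f=(3.240900, -1.530000) → (1.321317, 1.501100)
1.530000: (1.321317, 1.501100); f=(3.146491, -1.983429) → (1.730361, 1.243254)
1.660000: (1.730361, 1.243254); f=(2.982363, -2.151278) → (2.118068, 0.963588)
(x(1.79), y(1.79)) ≈ (2.1181, 0.9636)

2.1181, 0.9636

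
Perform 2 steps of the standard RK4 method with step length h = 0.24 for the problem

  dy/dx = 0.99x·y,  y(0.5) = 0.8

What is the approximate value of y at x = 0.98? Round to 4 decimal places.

1.1371

RK4: k1 = f(x_n, y_n); k2 = f(x_n + h/2, y_n + (h/2)·k1); k3 = f(x_n + h/2, y_n + (h/2)·k2); k4 = f(x_n + h, y_n + h·k3); y_{n+1} = y_n + (h/6)·(k1 + 2k2 + 2k3 + k4).
x=0.500000, y=0.800000:
  k1 = f(0.500000, 0.800000) = 0.396000
  k2 = f(0.620000, 0.847520) = 0.520208
  k3 = f(0.620000, 0.862425) = 0.529356
  k4 = f(0.740000, 0.927046) = 0.679154
  y ← 0.800000 + (0.24/6)·(k1 + 2k2 + 2k3 + k4) = 0.926971
x=0.740000, y=0.926971:
  k1 = f(0.740000, 0.926971) = 0.679099
  k2 = f(0.860000, 1.008463) = 0.858606
  k3 = f(0.860000, 1.030004) = 0.876945
  k4 = f(0.980000, 1.137438) = 1.103543
  y ← 0.926971 + (0.24/6)·(k1 + 2k2 + 2k3 + k4) = 1.137121
y(0.98) ≈ 1.1371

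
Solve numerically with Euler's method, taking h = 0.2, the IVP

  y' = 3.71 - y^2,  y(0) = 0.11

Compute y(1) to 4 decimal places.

Euler: y_{n+1} = y_n + h·f(x_n, y_n).
x=0.000000, y=0.110000: f=3.697900 → y ← 0.110000 + 0.2·3.697900 = 0.849580
x=0.200000, y=0.849580: f=2.988214 → y ← 0.849580 + 0.2·2.988214 = 1.447223
x=0.400000, y=1.447223: f=1.615546 → y ← 1.447223 + 0.2·1.615546 = 1.770332
x=0.600000, y=1.770332: f=0.575925 → y ← 1.770332 + 0.2·0.575925 = 1.885517
x=0.800000, y=1.885517: f=0.154826 → y ← 1.885517 + 0.2·0.154826 = 1.916482
y(1) ≈ 1.9165

1.9165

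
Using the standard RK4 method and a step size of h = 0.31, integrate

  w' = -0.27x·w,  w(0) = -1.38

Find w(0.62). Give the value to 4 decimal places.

-1.3102

RK4: k1 = f(x_n, w_n); k2 = f(x_n + h/2, w_n + (h/2)·k1); k3 = f(x_n + h/2, w_n + (h/2)·k2); k4 = f(x_n + h, w_n + h·k3); w_{n+1} = w_n + (h/6)·(k1 + 2k2 + 2k3 + k4).
x=0.000000, w=-1.380000:
  k1 = f(0.000000, -1.380000) = 0.000000
  k2 = f(0.155000, -1.380000) = 0.057753
  k3 = f(0.155000, -1.371048) = 0.057378
  k4 = f(0.310000, -1.362213) = 0.114017
  w ← -1.380000 + (0.31/6)·(k1 + 2k2 + 2k3 + k4) = -1.362212
x=0.310000, w=-1.362212:
  k1 = f(0.310000, -1.362212) = 0.114017
  k2 = f(0.465000, -1.344540) = 0.168807
  k3 = f(0.465000, -1.336047) = 0.167741
  k4 = f(0.620000, -1.310213) = 0.219330
  w ← -1.362212 + (0.31/6)·(k1 + 2k2 + 2k3 + k4) = -1.310213
w(0.62) ≈ -1.3102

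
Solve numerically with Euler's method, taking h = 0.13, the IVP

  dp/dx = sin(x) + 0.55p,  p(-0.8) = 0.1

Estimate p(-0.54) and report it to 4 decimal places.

-0.0658

Euler: p_{n+1} = p_n + h·f(x_n, p_n).
x=-0.800000, p=0.100000: f=-0.662356 → p ← 0.100000 + 0.13·(-0.662356) = 0.013894
x=-0.670000, p=0.013894: f=-0.613344 → p ← 0.013894 + 0.13·(-0.613344) = -0.065841
p(-0.54) ≈ -0.0658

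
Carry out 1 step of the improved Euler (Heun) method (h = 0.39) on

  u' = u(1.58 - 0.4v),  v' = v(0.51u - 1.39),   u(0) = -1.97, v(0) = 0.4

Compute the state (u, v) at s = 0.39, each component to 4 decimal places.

Heun on (u,v): k1 = f(s_n, state_n); k2 = f(s_n + h, state_n + h·k1); state_{n+1} = state_n + (h/2)·(k1 + k2).
0.000000: (-1.970000, 0.400000)
  k1 = (-2.797400, -0.957880)
  predictor → (-3.060986, 0.026427)
  k2 = (-4.804001, -0.077988)
  → (-3.452273, 0.198006)
(u(0.39), v(0.39)) ≈ (-3.4523, 0.1980)

-3.4523, 0.1980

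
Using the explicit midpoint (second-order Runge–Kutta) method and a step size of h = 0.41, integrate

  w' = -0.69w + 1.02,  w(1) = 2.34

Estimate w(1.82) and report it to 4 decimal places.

1.9722

Midpoint: k1 = f(s_n, w_n); k2 = f(s_n + h/2, w_n + (h/2)·k1); w_{n+1} = w_n + h·k2.
s=1.000000, w=2.340000:
  k1 = f(1.000000, 2.340000) = -0.594600
  k2 = f(1.205000, 2.218107) = -0.510494
  w ← 2.340000 + 0.41·(-0.510494) = 2.130698
s=1.410000, w=2.130698:
  k1 = f(1.410000, 2.130698) = -0.450181
  k2 = f(1.615000, 2.038410) = -0.386503
  w ← 2.130698 + 0.41·(-0.386503) = 1.972231
w(1.82) ≈ 1.9722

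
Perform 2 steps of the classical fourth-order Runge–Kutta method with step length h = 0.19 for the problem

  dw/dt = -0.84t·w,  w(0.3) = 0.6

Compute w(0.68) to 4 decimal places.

RK4: k1 = f(t_n, w_n); k2 = f(t_n + h/2, w_n + (h/2)·k1); k3 = f(t_n + h/2, w_n + (h/2)·k2); k4 = f(t_n + h, w_n + h·k3); w_{n+1} = w_n + (h/6)·(k1 + 2k2 + 2k3 + k4).
t=0.300000, w=0.600000:
  k1 = f(0.300000, 0.600000) = -0.151200
  k2 = f(0.395000, 0.585636) = -0.194314
  k3 = f(0.395000, 0.581540) = -0.192955
  k4 = f(0.490000, 0.563339) = -0.231870
  w ← 0.600000 + (0.19/6)·(k1 + 2k2 + 2k3 + k4) = 0.563342
t=0.490000, w=0.563342:
  k1 = f(0.490000, 0.563342) = -0.231872
  k2 = f(0.585000, 0.541315) = -0.266002
  k3 = f(0.585000, 0.538072) = -0.264409
  k4 = f(0.680000, 0.513105) = -0.293085
  w ← 0.563342 + (0.19/6)·(k1 + 2k2 + 2k3 + k4) = 0.513126
w(0.68) ≈ 0.5131

0.5131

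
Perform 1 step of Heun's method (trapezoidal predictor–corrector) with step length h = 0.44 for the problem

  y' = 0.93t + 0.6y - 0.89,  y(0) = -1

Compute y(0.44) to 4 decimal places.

-1.6521

Heun: k1 = f(t_n, y_n); k2 = f(t_n + h, y_n + h·k1); y_{n+1} = y_n + (h/2)·(k1 + k2).
t=0.000000, y=-1.000000:
  k1 = f(0.000000, -1.000000) = -1.490000
  k2 = f(0.440000, -1.655600) = -1.474160
  y ← -1.000000 + (0.44/2)·(-1.490000 + (-1.474160)) = -1.652115
y(0.44) ≈ -1.6521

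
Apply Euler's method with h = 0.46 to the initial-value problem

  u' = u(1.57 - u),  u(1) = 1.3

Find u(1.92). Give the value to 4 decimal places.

1.5344

Euler: u_{n+1} = u_n + h·f(t_n, u_n).
t=1.000000, u=1.300000: f=0.351000 → u ← 1.300000 + 0.46·0.351000 = 1.461460
t=1.460000, u=1.461460: f=0.158627 → u ← 1.461460 + 0.46·0.158627 = 1.534428
u(1.92) ≈ 1.5344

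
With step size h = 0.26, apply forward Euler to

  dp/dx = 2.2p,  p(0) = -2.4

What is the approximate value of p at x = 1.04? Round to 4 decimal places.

-14.6562

Euler: p_{n+1} = p_n + h·f(x_n, p_n).
x=0.000000, p=-2.400000: f=-5.280000 → p ← -2.400000 + 0.26·(-5.280000) = -3.772800
x=0.260000, p=-3.772800: f=-8.300160 → p ← -3.772800 + 0.26·(-8.300160) = -5.930842
x=0.520000, p=-5.930842: f=-13.047852 → p ← -5.930842 + 0.26·(-13.047852) = -9.323283
x=0.780000, p=-9.323283: f=-20.511223 → p ← -9.323283 + 0.26·(-20.511223) = -14.656201
p(1.04) ≈ -14.6562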